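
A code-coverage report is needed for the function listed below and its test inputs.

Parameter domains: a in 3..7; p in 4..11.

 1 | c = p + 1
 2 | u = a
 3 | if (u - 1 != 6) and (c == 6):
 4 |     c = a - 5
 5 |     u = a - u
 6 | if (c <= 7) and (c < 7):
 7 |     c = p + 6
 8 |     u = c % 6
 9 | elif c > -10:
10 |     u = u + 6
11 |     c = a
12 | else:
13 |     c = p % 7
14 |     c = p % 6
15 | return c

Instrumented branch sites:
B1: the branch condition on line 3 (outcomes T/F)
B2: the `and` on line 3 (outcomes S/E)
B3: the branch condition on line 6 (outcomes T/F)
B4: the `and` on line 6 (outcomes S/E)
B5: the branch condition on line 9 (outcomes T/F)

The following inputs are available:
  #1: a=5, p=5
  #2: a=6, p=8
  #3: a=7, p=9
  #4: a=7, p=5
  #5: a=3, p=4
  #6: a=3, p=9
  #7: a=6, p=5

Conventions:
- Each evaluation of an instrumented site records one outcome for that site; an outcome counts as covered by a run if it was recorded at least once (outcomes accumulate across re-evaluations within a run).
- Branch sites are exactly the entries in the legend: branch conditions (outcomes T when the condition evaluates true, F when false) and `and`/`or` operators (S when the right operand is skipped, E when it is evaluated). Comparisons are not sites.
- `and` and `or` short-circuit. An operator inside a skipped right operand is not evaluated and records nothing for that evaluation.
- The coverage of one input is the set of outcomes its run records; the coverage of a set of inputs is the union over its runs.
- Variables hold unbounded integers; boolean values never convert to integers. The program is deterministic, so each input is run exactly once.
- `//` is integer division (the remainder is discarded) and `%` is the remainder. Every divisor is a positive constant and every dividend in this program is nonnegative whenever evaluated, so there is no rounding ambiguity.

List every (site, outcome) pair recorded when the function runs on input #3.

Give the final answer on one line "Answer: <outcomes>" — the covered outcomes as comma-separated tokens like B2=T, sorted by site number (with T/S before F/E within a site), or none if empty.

Tracing the run of input #3 (a=7, p=9):
  B2->S, B1->F, B4->S, B3->F, B5->T
collecting distinct outcomes: B1=F, B2=S, B3=F, B4=S, B5=T

Answer: B1=F, B2=S, B3=F, B4=S, B5=T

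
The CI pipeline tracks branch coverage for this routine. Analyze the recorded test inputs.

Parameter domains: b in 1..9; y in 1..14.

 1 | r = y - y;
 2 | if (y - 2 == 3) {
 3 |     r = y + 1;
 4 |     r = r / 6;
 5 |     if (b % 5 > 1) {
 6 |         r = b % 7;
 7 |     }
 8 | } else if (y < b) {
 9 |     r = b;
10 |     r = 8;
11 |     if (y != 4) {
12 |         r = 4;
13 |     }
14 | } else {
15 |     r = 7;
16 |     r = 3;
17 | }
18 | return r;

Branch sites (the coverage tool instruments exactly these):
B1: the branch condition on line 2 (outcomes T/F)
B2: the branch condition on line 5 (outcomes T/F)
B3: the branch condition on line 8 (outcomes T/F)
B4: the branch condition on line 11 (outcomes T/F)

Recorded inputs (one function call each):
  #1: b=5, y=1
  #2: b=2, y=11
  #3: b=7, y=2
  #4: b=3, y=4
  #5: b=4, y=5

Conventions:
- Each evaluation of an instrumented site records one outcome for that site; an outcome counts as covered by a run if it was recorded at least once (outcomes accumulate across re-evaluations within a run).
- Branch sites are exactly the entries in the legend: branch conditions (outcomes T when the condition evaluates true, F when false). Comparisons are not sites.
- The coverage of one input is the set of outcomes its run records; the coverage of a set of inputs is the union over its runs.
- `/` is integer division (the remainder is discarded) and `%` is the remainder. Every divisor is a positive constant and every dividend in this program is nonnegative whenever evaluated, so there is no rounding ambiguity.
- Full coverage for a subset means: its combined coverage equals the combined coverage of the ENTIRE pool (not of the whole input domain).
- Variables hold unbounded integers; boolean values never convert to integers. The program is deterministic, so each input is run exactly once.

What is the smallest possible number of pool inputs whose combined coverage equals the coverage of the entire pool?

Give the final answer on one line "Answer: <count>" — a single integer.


input #1 (b=5, y=1): events B1->F, B3->T, B4->T; covers B1=F, B3=T, B4=T
input #2 (b=2, y=11): events B1->F, B3->F; covers B1=F, B3=F
input #3 (b=7, y=2): events B1->F, B3->T, B4->T; covers B1=F, B3=T, B4=T
input #4 (b=3, y=4): events B1->F, B3->F; covers B1=F, B3=F
input #5 (b=4, y=5): events B1->T, B2->T; covers B1=T, B2=T
the full pool covers 6 outcomes: B1=T, B1=F, B2=T, B3=T, B3=F, B4=T
every size-1 subset falls short of the 6 outcomes (best: 3/6)
every size-2 subset falls short of the 6 outcomes (best: 5/6)
the canonical winner is {1, 2, 5}: size 3, full 6-outcome coverage, earliest index list among size-3 covers
Answer: 3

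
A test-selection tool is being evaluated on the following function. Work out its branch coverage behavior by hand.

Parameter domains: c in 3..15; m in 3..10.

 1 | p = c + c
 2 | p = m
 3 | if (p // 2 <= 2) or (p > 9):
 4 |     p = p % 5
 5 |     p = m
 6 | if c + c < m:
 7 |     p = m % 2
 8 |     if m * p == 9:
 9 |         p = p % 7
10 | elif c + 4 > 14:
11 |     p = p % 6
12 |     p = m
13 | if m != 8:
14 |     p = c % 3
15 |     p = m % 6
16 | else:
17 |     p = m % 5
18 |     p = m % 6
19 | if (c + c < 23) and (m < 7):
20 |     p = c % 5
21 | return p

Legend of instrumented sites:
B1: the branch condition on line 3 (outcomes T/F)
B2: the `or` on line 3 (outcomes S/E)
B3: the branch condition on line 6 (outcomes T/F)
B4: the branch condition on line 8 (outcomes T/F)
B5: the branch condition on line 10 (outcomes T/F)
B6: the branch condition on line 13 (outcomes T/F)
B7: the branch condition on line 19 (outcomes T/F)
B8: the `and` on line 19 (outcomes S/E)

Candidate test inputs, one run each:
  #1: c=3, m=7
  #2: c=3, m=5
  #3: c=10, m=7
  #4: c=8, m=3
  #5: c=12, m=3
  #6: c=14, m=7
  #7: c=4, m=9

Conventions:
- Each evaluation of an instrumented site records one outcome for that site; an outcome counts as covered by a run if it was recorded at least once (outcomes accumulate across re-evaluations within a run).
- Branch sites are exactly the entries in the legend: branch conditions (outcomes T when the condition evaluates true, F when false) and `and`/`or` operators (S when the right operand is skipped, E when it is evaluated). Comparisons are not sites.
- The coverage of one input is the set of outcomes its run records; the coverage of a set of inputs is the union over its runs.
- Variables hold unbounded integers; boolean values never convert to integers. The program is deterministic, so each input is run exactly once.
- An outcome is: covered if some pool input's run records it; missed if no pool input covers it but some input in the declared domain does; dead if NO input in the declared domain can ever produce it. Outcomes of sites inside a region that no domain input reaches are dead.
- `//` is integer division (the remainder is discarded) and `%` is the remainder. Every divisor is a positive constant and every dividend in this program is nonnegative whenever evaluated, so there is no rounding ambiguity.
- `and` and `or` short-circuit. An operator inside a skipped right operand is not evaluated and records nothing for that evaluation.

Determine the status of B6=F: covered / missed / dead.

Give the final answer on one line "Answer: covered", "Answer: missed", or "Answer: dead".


no pool input records B6=F
but domain input (c=3, m=8) does record it -> reachable, so missed
Answer: missed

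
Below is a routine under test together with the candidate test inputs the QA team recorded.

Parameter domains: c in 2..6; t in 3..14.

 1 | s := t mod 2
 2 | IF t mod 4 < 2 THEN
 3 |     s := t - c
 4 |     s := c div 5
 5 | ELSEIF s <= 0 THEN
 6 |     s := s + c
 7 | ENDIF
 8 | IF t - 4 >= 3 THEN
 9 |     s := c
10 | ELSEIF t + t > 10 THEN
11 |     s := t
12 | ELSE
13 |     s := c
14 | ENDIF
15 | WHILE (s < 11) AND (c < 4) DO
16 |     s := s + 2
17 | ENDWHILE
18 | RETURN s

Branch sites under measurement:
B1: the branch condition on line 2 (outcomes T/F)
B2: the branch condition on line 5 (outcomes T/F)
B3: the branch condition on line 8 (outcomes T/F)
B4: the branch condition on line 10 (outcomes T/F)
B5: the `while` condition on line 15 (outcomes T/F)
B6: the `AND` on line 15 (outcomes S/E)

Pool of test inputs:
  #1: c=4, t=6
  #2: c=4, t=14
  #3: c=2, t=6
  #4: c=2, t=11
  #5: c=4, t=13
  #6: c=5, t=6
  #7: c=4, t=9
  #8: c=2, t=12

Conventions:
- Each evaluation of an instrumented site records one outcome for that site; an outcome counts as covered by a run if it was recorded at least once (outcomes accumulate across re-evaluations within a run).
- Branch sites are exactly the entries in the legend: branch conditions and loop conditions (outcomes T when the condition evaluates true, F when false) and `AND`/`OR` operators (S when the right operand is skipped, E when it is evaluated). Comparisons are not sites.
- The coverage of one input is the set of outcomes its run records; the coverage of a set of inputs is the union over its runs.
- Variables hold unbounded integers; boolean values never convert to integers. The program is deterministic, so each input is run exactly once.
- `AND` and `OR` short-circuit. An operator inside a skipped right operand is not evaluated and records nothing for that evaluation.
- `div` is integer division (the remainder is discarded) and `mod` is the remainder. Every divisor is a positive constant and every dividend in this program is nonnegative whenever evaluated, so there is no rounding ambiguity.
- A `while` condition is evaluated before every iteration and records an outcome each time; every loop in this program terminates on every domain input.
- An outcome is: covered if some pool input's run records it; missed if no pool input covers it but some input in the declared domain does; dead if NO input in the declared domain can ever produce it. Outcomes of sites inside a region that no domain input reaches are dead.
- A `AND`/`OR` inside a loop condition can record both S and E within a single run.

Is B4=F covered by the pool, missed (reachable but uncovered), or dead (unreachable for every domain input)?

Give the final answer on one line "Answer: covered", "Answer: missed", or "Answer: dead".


no pool input records B4=F
but domain input (c=2, t=3) does record it -> reachable, so missed
Answer: missed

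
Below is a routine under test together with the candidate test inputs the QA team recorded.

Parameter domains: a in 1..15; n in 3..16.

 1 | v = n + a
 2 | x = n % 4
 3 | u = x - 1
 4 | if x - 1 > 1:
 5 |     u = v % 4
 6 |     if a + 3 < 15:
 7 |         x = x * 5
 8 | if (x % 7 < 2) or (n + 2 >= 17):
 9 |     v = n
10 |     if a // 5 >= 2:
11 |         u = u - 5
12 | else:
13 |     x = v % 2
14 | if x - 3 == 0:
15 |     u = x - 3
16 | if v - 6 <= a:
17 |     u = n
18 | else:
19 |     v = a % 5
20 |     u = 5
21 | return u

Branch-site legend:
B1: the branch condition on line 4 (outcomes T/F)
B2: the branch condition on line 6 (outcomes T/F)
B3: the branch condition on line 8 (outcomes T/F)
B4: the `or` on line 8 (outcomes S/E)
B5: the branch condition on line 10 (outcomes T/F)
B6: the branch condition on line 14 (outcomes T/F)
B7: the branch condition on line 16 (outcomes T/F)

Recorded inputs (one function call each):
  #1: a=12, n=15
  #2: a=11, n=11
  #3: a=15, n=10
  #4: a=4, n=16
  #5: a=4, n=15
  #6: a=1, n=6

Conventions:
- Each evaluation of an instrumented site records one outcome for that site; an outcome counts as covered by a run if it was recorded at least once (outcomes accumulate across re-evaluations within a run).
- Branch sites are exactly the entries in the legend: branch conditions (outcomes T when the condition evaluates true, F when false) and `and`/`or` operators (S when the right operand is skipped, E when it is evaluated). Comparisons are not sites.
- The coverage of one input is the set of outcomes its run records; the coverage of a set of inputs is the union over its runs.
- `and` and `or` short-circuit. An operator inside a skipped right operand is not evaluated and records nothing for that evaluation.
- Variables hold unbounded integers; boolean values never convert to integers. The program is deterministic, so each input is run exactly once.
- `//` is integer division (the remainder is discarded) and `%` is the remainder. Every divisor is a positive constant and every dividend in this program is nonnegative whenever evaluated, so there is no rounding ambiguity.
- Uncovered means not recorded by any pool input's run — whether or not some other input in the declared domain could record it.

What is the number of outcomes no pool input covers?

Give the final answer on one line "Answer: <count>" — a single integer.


#1 (a=12, n=15) -> B1->T, B2->F, B4->E, B3->T, B5->T, B6->T, B7->T; covered: B1=T, B2=F, B3=T, B4=E, B5=T, B6=T, B7=T
#2 (a=11, n=11) -> B1->T, B2->T, B4->S, B3->T, B5->T, B6->F, B7->T; covered: B1=T, B2=T, B3=T, B4=S, B5=T, B6=F, B7=T
#3 (a=15, n=10) -> B1->F, B4->E, B3->F, B6->F, B7->F; covered: B1=F, B3=F, B4=E, B6=F, B7=F
#4 (a=4, n=16) -> B1->F, B4->S, B3->T, B5->F, B6->F, B7->F; covered: B1=F, B3=T, B4=S, B5=F, B6=F, B7=F
#5 (a=4, n=15) -> B1->T, B2->T, B4->S, B3->T, B5->F, B6->F, B7->F; covered: B1=T, B2=T, B3=T, B4=S, B5=F, B6=F, B7=F
#6 (a=1, n=6) -> B1->F, B4->E, B3->F, B6->F, B7->T; covered: B1=F, B3=F, B4=E, B6=F, B7=T
union over the pool: B1=T, B1=F, B2=T, B2=F, B3=T, B3=F, B4=S, B4=E, B5=T, B5=F, B6=T, B6=F, B7=T, B7=F
uncovered (0 of 14): none
Answer: 0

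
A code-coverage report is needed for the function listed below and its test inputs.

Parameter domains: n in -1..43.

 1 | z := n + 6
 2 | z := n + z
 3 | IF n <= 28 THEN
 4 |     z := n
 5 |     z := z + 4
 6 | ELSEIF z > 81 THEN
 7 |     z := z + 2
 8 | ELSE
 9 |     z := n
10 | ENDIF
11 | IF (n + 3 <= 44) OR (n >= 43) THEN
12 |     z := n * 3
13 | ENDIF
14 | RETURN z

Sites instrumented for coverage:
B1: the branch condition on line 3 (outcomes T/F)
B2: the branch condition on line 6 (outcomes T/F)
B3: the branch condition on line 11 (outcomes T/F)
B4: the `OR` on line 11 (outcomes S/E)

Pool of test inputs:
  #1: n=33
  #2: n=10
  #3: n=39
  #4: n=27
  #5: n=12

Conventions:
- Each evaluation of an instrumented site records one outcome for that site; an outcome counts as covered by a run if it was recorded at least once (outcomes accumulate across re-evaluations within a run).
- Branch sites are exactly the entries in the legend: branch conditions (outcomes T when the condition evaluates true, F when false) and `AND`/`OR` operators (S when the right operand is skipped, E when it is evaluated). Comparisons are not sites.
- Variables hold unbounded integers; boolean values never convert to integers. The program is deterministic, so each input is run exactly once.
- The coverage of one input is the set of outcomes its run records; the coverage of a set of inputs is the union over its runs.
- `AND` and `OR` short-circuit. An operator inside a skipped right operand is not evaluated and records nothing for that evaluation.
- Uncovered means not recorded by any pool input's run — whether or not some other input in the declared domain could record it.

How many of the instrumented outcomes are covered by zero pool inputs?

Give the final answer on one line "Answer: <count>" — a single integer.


#1 (n=33) -> B1->F, B2->F, B4->S, B3->T; covered: B1=F, B2=F, B3=T, B4=S
#2 (n=10) -> B1->T, B4->S, B3->T; covered: B1=T, B3=T, B4=S
#3 (n=39) -> B1->F, B2->T, B4->S, B3->T; covered: B1=F, B2=T, B3=T, B4=S
#4 (n=27) -> B1->T, B4->S, B3->T; covered: B1=T, B3=T, B4=S
#5 (n=12) -> B1->T, B4->S, B3->T; covered: B1=T, B3=T, B4=S
union over the pool: B1=T, B1=F, B2=T, B2=F, B3=T, B4=S
uncovered (2 of 8): B3=F, B4=E
Answer: 2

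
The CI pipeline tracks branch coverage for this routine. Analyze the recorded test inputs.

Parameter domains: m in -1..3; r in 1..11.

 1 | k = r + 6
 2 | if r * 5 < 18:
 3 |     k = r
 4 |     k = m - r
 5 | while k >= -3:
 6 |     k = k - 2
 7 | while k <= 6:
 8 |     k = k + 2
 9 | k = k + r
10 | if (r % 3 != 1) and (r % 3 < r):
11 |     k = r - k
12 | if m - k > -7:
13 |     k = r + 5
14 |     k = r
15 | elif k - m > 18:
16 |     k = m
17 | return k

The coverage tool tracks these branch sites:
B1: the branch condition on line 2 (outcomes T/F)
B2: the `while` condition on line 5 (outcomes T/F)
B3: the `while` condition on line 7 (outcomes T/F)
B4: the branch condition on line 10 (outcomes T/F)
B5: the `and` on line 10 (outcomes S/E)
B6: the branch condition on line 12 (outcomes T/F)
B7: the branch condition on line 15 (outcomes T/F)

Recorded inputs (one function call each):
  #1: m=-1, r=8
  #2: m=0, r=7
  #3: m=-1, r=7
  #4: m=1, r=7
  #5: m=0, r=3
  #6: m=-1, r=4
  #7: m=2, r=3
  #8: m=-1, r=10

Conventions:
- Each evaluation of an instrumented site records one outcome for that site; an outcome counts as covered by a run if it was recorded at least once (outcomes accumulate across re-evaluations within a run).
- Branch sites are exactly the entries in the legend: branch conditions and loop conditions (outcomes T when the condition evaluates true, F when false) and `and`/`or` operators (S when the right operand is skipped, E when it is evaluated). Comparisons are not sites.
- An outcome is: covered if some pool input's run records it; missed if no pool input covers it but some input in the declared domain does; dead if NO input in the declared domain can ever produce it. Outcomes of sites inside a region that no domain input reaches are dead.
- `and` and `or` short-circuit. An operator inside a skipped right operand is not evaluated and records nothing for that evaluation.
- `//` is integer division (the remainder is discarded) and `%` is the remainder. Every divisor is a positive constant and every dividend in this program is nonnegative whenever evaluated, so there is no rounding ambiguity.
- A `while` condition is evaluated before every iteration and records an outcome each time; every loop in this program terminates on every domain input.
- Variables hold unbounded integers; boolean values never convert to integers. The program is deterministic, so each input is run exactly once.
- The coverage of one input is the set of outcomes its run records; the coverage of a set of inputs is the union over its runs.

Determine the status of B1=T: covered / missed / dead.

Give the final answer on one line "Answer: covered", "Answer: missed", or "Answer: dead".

B1=T is recorded by pool input(s) 5, 7 -> covered

Answer: covered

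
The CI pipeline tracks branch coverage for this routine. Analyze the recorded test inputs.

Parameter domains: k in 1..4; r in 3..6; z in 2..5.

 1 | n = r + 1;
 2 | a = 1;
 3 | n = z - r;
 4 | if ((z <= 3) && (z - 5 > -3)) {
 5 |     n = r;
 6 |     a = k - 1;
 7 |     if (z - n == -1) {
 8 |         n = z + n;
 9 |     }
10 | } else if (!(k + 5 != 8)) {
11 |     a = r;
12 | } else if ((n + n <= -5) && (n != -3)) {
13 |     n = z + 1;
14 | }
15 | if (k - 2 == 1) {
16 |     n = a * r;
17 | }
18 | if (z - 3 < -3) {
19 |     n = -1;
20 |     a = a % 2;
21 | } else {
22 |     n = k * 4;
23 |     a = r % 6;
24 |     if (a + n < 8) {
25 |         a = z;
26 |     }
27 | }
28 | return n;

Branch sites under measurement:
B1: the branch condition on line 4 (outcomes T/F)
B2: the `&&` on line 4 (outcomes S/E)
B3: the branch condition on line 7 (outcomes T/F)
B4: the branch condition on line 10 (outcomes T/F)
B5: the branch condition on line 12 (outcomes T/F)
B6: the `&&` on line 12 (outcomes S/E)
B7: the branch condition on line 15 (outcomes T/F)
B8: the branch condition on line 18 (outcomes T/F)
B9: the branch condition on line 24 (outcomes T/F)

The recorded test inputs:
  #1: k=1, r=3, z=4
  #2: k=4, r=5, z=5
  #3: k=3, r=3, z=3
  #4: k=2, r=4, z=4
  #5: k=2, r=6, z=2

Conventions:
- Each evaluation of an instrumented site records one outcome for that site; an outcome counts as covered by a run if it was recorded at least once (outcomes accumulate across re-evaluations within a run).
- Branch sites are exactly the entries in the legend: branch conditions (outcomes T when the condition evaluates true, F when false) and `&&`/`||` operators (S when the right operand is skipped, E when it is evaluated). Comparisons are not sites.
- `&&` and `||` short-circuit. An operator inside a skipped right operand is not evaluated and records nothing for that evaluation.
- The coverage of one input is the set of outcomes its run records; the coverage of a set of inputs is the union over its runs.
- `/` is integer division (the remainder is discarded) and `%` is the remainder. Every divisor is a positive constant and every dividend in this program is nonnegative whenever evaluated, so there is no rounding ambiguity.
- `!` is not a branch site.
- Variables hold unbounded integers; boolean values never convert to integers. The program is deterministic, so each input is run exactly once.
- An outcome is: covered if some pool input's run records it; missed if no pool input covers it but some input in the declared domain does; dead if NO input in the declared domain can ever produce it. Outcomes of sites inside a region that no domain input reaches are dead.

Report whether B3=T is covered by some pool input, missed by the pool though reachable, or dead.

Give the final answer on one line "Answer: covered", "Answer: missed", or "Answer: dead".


no pool input records B3=T
but domain input (k=1, r=4, z=3) does record it -> reachable, so missed
Answer: missed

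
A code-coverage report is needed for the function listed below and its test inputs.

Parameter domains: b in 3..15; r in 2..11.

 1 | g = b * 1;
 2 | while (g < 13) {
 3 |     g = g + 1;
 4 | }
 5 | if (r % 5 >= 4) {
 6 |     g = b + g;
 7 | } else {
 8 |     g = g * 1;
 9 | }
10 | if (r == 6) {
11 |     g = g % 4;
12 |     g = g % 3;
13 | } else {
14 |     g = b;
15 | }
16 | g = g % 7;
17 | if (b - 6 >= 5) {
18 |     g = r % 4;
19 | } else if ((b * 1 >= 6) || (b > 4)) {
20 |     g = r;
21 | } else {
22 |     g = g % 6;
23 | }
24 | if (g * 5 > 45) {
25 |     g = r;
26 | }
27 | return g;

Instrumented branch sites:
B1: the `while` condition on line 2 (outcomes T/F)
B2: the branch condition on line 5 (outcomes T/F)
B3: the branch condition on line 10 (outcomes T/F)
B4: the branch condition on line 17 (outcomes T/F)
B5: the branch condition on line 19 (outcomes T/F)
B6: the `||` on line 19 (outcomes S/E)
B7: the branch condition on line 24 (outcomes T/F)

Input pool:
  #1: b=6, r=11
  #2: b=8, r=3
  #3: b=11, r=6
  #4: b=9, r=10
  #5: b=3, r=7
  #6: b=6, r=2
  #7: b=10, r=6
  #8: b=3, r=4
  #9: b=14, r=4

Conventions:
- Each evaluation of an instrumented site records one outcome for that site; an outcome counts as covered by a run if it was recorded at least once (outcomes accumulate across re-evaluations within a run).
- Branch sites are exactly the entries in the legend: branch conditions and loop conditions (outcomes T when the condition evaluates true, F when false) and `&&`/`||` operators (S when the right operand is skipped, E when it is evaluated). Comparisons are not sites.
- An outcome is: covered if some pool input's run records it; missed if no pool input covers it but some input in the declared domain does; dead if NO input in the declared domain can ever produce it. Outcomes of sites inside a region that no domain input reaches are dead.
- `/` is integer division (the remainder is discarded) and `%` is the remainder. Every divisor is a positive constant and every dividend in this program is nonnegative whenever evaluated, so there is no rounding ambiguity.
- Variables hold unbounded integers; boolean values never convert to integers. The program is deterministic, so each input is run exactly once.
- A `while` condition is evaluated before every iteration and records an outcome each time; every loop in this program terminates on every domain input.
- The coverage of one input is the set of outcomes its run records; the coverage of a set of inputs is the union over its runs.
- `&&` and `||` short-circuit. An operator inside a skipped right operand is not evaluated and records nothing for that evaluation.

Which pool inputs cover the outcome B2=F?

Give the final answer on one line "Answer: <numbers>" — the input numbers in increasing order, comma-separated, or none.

input #1 (b=6, r=11): covers B2=F
input #2 (b=8, r=3): covers B2=F
input #3 (b=11, r=6): covers B2=F
input #4 (b=9, r=10): covers B2=F
input #5 (b=3, r=7): covers B2=F
input #6 (b=6, r=2): covers B2=F
input #7 (b=10, r=6): covers B2=F
input #8 (b=3, r=4): misses B2=F
input #9 (b=14, r=4): misses B2=F

Answer: 1, 2, 3, 4, 5, 6, 7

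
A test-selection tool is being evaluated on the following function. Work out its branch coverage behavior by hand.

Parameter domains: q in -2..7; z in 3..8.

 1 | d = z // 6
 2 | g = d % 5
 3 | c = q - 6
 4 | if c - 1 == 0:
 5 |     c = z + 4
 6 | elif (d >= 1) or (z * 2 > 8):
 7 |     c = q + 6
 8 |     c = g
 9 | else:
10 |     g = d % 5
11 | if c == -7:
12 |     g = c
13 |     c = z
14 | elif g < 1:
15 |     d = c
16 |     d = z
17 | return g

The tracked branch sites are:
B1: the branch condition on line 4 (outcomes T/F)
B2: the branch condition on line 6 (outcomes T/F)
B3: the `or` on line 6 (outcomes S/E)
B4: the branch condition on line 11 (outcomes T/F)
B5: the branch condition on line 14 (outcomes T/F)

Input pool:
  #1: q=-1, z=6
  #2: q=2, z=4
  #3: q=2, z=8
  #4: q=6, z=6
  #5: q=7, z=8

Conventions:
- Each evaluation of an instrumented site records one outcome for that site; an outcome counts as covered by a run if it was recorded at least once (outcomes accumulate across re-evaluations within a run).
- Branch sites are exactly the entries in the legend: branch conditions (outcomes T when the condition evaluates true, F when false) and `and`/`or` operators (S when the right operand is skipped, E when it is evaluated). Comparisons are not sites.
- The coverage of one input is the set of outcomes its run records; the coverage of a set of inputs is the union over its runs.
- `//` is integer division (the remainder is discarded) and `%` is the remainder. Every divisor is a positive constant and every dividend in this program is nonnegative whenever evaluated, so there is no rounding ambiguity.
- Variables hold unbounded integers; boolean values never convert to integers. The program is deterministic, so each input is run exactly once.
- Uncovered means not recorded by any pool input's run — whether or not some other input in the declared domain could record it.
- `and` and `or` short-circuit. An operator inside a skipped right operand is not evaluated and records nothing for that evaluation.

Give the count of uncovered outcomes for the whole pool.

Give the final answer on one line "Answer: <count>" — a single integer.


input #1, q=-1, z=6: events B1->F, B3->S, B2->T, B4->F, B5->F; outcomes B1=F, B2=T, B3=S, B4=F, B5=F
input #2, q=2, z=4: events B1->F, B3->E, B2->F, B4->F, B5->T; outcomes B1=F, B2=F, B3=E, B4=F, B5=T
input #3, q=2, z=8: events B1->F, B3->S, B2->T, B4->F, B5->F; outcomes B1=F, B2=T, B3=S, B4=F, B5=F
input #4, q=6, z=6: events B1->F, B3->S, B2->T, B4->F, B5->F; outcomes B1=F, B2=T, B3=S, B4=F, B5=F
input #5, q=7, z=8: events B1->T, B4->F, B5->F; outcomes B1=T, B4=F, B5=F
union over the pool: B1=T, B1=F, B2=T, B2=F, B3=S, B3=E, B4=F, B5=T, B5=F
uncovered (1 of 10): B4=T
Answer: 1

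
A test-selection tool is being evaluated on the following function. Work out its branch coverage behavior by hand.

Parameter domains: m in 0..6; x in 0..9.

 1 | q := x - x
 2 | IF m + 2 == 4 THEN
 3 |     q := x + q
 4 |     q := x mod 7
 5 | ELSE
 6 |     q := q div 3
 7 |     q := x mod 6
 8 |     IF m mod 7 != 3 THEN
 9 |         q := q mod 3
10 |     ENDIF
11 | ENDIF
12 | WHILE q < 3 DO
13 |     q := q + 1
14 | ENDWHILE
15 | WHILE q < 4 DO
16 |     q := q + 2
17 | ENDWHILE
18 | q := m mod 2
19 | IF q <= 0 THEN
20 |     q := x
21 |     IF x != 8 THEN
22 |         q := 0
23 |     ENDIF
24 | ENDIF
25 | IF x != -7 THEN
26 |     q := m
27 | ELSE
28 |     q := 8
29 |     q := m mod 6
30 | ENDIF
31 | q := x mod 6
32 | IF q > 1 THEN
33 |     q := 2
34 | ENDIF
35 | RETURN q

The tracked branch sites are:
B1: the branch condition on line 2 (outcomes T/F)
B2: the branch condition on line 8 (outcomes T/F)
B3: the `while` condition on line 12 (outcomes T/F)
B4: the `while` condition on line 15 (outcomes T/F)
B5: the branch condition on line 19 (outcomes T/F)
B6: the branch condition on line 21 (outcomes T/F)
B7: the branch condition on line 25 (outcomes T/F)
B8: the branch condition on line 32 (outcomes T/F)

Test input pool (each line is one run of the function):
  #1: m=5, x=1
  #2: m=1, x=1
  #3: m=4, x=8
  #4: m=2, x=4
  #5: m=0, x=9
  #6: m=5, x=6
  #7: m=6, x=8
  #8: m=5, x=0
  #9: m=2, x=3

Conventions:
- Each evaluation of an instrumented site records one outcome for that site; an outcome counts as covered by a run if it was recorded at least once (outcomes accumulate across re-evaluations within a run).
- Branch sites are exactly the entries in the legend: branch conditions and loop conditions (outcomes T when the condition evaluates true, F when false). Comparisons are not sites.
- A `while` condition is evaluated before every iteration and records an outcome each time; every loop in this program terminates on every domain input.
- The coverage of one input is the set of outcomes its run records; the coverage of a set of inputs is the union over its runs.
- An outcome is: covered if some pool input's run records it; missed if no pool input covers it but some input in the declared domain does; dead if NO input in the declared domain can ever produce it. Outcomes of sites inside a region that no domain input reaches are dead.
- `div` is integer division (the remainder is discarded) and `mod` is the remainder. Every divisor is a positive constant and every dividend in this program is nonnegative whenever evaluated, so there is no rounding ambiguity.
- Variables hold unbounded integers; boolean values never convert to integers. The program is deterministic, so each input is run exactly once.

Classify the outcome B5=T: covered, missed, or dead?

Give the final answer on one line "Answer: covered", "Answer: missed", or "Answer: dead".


B5=T is recorded by pool input(s) 3, 4, 5, 7, 9 -> covered
Answer: covered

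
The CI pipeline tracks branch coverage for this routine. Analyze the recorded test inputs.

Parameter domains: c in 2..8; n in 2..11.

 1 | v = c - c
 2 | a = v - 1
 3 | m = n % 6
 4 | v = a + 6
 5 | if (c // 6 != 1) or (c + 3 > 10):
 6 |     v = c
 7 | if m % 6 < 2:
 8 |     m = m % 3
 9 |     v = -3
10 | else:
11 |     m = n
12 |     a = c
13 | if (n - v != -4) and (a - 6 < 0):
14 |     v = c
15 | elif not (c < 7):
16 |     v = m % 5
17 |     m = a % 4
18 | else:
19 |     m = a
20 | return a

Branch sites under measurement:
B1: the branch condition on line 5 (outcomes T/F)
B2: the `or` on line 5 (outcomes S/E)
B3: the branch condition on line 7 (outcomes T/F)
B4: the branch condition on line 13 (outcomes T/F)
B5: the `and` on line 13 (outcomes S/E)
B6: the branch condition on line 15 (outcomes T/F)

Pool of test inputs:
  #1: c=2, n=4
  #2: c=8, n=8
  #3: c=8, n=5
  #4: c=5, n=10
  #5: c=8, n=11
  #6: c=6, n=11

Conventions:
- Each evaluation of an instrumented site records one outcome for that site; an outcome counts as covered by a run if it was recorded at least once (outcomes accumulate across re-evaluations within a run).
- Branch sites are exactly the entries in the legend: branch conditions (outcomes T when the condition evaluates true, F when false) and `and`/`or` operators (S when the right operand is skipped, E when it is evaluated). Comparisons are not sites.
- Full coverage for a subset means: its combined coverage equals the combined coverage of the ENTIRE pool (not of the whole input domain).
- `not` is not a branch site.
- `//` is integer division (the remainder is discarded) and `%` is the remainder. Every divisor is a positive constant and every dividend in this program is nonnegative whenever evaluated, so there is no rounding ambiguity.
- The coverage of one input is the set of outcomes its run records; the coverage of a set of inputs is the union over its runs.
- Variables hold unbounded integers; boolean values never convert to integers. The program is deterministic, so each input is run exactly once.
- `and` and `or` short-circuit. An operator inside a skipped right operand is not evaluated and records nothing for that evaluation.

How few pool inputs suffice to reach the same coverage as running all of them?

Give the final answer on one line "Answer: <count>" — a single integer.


input #1 (c=2, n=4): covers B1=T, B2=S, B3=F, B4=T, B5=E
input #2 (c=8, n=8): covers B1=T, B2=E, B3=F, B4=F, B5=E, B6=T
input #3 (c=8, n=5): covers B1=T, B2=E, B3=F, B4=F, B5=E, B6=T
input #4 (c=5, n=10): covers B1=T, B2=S, B3=F, B4=T, B5=E
input #5 (c=8, n=11): covers B1=T, B2=E, B3=F, B4=F, B5=E, B6=T
input #6 (c=6, n=11): covers B1=F, B2=E, B3=F, B4=F, B5=E, B6=F
union over all inputs: B1=T, B1=F, B2=S, B2=E, B3=F, B4=T, B4=F, B5=E, B6=T, B6=F (10 outcomes)
checked all size-1 subsets: none covers 10 outcomes (max 6/10)
checked all size-2 subsets: none covers 10 outcomes (max 9/10)
size 3: inputs {1, 2, 6} cover all 10 outcomes, and no lexicographically smaller subset of this size does
Answer: 3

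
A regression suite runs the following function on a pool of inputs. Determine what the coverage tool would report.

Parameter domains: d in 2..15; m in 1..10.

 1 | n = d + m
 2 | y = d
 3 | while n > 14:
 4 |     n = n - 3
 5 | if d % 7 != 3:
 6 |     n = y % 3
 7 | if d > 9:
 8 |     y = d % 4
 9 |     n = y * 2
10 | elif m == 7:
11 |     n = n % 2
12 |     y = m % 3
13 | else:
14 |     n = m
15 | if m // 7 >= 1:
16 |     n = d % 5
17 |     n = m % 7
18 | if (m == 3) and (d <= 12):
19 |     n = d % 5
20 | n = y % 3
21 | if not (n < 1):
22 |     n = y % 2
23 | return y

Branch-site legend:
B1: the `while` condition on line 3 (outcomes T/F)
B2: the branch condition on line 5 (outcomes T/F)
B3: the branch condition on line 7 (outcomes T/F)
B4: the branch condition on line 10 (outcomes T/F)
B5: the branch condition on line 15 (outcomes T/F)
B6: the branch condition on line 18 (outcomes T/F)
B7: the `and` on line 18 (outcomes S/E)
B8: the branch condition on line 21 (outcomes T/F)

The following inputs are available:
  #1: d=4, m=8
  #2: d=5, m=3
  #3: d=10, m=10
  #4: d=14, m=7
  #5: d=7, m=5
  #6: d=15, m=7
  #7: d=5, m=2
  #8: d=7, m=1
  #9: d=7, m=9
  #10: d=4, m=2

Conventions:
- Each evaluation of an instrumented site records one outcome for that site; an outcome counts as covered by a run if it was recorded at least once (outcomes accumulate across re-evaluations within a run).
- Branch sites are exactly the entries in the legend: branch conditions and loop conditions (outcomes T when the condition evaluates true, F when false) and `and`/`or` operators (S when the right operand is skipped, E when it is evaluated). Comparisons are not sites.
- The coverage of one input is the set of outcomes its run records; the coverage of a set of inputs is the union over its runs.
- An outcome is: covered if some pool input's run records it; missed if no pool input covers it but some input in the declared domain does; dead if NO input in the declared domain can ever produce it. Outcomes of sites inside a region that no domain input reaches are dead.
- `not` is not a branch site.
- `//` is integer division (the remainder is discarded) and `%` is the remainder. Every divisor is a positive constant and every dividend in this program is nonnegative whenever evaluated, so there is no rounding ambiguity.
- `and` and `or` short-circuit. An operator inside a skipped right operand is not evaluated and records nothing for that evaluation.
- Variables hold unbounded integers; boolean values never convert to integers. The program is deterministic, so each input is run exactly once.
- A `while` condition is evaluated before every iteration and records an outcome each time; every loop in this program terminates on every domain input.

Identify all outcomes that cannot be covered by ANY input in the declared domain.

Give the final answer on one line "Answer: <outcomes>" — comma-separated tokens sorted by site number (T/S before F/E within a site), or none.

exhaustive pass over the 140-input domain:
  reachable outcomes have witnesses, e.g. B1=T (e.g. d=5, m=10), B1=F (e.g. d=2, m=1), B2=T (e.g. d=2, m=1), B2=F (e.g. d=3, m=1)

Answer: none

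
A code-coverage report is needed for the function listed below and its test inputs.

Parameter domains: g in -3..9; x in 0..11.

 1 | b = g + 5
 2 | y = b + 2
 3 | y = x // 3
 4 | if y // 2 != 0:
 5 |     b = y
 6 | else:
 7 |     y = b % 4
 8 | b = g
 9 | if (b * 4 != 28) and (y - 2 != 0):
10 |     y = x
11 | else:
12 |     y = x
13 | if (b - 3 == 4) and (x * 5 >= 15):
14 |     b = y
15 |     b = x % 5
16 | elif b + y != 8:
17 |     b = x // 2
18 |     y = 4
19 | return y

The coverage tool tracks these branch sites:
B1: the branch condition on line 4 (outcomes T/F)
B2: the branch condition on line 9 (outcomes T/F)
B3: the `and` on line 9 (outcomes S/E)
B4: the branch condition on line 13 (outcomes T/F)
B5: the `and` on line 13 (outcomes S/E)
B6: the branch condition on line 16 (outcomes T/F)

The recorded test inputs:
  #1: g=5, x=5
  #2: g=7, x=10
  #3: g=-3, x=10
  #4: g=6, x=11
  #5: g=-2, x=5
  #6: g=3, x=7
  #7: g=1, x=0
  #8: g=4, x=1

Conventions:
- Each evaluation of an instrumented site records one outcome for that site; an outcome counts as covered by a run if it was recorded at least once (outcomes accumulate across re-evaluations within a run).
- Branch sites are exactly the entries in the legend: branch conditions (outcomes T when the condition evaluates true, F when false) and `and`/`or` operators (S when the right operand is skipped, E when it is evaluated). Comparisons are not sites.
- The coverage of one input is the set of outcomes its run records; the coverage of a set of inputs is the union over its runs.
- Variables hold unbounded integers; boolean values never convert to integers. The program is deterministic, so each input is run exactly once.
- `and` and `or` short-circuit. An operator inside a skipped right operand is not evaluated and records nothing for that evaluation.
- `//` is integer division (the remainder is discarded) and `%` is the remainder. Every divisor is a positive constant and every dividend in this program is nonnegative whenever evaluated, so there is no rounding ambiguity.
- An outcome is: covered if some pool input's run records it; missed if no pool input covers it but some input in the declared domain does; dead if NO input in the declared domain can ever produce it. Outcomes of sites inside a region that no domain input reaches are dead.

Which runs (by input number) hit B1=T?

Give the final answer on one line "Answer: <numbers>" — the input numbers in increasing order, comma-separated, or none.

input #1 (g=5, x=5): does not record B1=T
input #2 (g=7, x=10): records B1=T
input #3 (g=-3, x=10): records B1=T
input #4 (g=6, x=11): records B1=T
input #5 (g=-2, x=5): does not record B1=T
input #6 (g=3, x=7): records B1=T
input #7 (g=1, x=0): does not record B1=T
input #8 (g=4, x=1): does not record B1=T

Answer: 2, 3, 4, 6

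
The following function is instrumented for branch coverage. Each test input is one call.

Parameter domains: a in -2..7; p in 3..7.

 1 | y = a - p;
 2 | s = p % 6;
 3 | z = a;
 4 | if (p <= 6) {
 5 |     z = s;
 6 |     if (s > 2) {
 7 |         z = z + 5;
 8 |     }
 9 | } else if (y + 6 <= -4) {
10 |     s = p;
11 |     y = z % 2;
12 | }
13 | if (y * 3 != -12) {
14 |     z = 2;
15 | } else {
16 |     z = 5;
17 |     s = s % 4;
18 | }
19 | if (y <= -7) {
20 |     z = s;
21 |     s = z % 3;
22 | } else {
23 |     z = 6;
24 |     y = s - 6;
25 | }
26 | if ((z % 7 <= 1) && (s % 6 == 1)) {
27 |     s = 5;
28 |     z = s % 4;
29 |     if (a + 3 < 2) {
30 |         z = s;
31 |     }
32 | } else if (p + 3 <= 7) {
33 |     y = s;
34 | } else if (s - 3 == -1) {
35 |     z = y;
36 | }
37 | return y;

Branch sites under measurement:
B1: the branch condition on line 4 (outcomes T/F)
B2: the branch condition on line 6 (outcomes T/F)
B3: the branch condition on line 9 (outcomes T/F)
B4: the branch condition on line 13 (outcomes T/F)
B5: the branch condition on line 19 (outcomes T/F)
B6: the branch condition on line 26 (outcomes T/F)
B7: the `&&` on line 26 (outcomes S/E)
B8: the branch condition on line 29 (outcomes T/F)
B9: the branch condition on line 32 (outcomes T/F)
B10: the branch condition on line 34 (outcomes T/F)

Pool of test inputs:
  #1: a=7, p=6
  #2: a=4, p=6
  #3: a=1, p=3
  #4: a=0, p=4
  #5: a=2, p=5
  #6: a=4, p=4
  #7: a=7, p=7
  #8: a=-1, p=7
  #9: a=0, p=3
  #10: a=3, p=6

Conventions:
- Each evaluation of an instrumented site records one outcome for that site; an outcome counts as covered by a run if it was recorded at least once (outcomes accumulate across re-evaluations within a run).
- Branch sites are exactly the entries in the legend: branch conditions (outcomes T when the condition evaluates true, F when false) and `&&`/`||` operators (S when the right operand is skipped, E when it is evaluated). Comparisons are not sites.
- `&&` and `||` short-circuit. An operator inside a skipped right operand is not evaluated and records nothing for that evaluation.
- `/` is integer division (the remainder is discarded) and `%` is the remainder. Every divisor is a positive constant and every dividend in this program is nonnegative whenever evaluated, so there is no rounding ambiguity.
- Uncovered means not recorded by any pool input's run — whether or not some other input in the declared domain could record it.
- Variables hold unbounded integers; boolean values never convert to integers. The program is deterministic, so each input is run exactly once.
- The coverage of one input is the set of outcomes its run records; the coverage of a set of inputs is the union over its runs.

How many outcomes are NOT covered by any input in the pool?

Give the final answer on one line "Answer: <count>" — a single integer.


#1 (a=7, p=6) -> B1->T, B2->F, B4->T, B5->F, B7->S, B6->F, B9->F, B10->F; covered: B1=T, B2=F, B4=T, B5=F, B6=F, B7=S, B9=F, B10=F
#2 (a=4, p=6) -> B1->T, B2->F, B4->T, B5->F, B7->S, B6->F, B9->F, B10->F; covered: B1=T, B2=F, B4=T, B5=F, B6=F, B7=S, B9=F, B10=F
#3 (a=1, p=3) -> B1->T, B2->T, B4->T, B5->F, B7->S, B6->F, B9->T; covered: B1=T, B2=T, B4=T, B5=F, B6=F, B7=S, B9=T
#4 (a=0, p=4) -> B1->T, B2->T, B4->F, B5->F, B7->S, B6->F, B9->T; covered: B1=T, B2=T, B4=F, B5=F, B6=F, B7=S, B9=T
#5 (a=2, p=5) -> B1->T, B2->T, B4->T, B5->F, B7->S, B6->F, B9->F, B10->F; covered: B1=T, B2=T, B4=T, B5=F, B6=F, B7=S, B9=F, B10=F
#6 (a=4, p=4) -> B1->T, B2->T, B4->T, B5->F, B7->S, B6->F, B9->T; covered: B1=T, B2=T, B4=T, B5=F, B6=F, B7=S, B9=T
#7 (a=7, p=7) -> B1->F, B3->F, B4->T, B5->F, B7->S, B6->F, B9->F, B10->F; covered: B1=F, B3=F, B4=T, B5=F, B6=F, B7=S, B9=F, B10=F
#8 (a=-1, p=7) -> B1->F, B3->F, B4->T, B5->T, B7->E, B6->T, B8->F; covered: B1=F, B3=F, B4=T, B5=T, B6=T, B7=E, B8=F
#9 (a=0, p=3) -> B1->T, B2->T, B4->T, B5->F, B7->S, B6->F, B9->T; covered: B1=T, B2=T, B4=T, B5=F, B6=F, B7=S, B9=T
#10 (a=3, p=6) -> B1->T, B2->F, B4->T, B5->F, B7->S, B6->F, B9->F, B10->F; covered: B1=T, B2=F, B4=T, B5=F, B6=F, B7=S, B9=F, B10=F
union over the pool: B1=T, B1=F, B2=T, B2=F, B3=F, B4=T, B4=F, B5=T, B5=F, B6=T, B6=F, B7=S, B7=E, B8=F, B9=T, B9=F, B10=F
uncovered (3 of 20): B3=T, B8=T, B10=T
Answer: 3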